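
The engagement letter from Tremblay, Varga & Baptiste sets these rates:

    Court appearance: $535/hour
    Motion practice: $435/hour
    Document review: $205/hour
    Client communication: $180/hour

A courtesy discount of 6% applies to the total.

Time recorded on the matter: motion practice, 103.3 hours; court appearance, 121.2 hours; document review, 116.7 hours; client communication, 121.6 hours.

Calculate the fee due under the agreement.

Court appearance: 121.2 × $535 = $64,842.00
Motion practice: 103.3 × $435 = $44,935.50
Document review: 116.7 × $205 = $23,923.50
Client communication: 121.6 × $180 = $21,888.00
Subtotal: $155,589.00
Less 6% discount: −$9,335.34
Total: $155,589.00 − $9,335.34 = $146,253.66

$146,253.66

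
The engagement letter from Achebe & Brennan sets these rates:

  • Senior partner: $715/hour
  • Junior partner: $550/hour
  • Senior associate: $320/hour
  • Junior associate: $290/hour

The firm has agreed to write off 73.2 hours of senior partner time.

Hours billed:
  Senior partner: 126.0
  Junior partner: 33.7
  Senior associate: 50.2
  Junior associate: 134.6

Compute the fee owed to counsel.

Senior partner: 126.0 × $715 = $90,090.00
Junior partner: 33.7 × $550 = $18,535.00
Senior associate: 50.2 × $320 = $16,064.00
Junior associate: 134.6 × $290 = $39,034.00
Subtotal: $163,723.00
Write-off: 73.2 × $715 = $52,338.00
Total: $163,723.00 − $52,338.00 = $111,385.00

$111,385.00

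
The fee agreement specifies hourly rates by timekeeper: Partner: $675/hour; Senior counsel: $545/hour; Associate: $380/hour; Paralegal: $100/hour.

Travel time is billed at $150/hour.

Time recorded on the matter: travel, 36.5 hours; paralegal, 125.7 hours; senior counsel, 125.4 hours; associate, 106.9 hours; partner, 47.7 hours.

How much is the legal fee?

Partner: 47.7 × $675 = $32,197.50
Senior counsel: 125.4 × $545 = $68,343.00
Associate: 106.9 × $380 = $40,622.00
Paralegal: 125.7 × $100 = $12,570.00
Subtotal: $32,197.50 + $68,343.00 + $40,622.00 + $12,570.00 = $153,732.50
Travel: 36.5 × $150 = $5,475.00
Total: $153,732.50 + $5,475.00 = $159,207.50

$159,207.50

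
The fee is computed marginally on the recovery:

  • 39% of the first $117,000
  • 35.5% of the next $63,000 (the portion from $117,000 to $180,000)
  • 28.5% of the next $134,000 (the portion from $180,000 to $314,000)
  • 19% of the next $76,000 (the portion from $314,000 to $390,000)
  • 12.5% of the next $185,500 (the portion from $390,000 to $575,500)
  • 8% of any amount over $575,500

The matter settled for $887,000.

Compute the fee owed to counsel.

First $117,000 at 39% = $45,630.00
Next $63,000 at 35.5% = $22,365.00
Next $134,000 at 28.5% = $38,190.00
Next $76,000 at 19% = $14,440.00
Next $185,500 at 12.5% = $23,187.50
Remaining $311,500 at 8% = $24,920.00
Fee: $45,630.00 + $22,365.00 + $38,190.00 + $14,440.00 + $23,187.50 + $24,920.00 = $168,732.50

$168,732.50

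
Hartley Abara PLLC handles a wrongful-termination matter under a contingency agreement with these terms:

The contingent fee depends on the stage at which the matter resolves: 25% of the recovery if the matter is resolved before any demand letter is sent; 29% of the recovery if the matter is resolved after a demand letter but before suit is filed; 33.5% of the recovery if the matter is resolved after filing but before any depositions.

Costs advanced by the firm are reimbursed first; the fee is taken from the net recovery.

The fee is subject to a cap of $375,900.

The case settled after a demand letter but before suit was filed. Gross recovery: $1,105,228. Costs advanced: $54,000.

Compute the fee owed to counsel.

Fee base (net of costs): $1,105,228 − $54,000 = $1,051,228
The matter settled after a demand letter but before suit was filed, so the 29% rate applies.
$1,051,228 × 29% = $304,856.12
$304,856.12 is under the $375,900 cap.

$304,856.12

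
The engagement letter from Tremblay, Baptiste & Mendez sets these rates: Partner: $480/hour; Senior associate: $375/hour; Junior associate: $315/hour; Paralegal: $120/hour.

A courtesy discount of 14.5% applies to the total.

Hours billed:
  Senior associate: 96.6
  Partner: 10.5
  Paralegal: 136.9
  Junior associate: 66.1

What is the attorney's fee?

Partner: 10.5 × $480 = $5,040.00
Senior associate: 96.6 × $375 = $36,225.00
Junior associate: 66.1 × $315 = $20,821.50
Paralegal: 136.9 × $120 = $16,428.00
Subtotal: $78,514.50
Less 14.5% discount: −$11,384.60
Total: $78,514.50 − $11,384.60 = $67,129.90

$67,129.90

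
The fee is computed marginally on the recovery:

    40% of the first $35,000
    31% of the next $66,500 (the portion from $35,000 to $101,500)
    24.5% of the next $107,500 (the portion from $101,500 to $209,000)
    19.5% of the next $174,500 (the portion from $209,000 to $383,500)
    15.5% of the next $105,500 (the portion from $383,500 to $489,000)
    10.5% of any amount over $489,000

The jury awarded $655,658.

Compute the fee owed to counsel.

First $35,000 at 40% = $14,000.00
Next $66,500 at 31% = $20,615.00
Next $107,500 at 24.5% = $26,337.50
Next $174,500 at 19.5% = $34,027.50
Next $105,500 at 15.5% = $16,352.50
Remaining $166,658 at 10.5% = $17,499.09
Fee: $14,000.00 + $20,615.00 + $26,337.50 + $34,027.50 + $16,352.50 + $17,499.09 = $128,831.59

$128,831.59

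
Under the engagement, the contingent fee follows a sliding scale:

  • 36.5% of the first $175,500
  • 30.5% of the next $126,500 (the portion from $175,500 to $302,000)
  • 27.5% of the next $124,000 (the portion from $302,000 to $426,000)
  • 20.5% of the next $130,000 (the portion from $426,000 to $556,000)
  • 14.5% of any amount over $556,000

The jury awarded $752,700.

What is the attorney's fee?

First $175,500 at 36.5% = $64,057.50
Next $126,500 at 30.5% = $38,582.50
Next $124,000 at 27.5% = $34,100.00
Next $130,000 at 20.5% = $26,650.00
Remaining $196,700 at 14.5% = $28,521.50
Fee: $64,057.50 + $38,582.50 + $34,100.00 + $26,650.00 + $28,521.50 = $191,911.50

$191,911.50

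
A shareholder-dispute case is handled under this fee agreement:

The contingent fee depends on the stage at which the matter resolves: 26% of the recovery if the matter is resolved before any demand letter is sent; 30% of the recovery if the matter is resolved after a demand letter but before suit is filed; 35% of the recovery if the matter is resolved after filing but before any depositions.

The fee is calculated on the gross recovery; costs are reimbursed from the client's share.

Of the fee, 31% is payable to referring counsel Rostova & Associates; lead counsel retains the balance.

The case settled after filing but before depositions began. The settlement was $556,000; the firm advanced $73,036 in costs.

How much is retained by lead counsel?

$134,274.00

Fee base is the gross recovery, $556,000; costs are reimbursed separately.
The matter settled after filing but before depositions began, so the 35% rate applies.
$556,000 × 35% = $194,600.00
Referral share: 31% of $194,600.00 = $60,326.00; lead counsel retains $194,600.00 − $60,326.00 = $134,274.00.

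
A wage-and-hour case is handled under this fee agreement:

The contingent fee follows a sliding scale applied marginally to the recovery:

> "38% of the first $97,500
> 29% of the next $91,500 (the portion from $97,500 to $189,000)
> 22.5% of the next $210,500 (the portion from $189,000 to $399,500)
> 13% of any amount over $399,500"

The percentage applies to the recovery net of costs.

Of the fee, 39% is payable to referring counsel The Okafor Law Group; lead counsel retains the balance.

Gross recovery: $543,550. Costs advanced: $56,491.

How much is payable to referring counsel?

Fee base (net of costs): $543,550 − $56,491 = $487,059
First $97,500 at 38% = $37,050.00
Next $91,500 at 29% = $26,535.00
Next $210,500 at 22.5% = $47,362.50
Remaining $87,559 at 13% = $11,382.67
Fee: $37,050.00 + $26,535.00 + $47,362.50 + $11,382.67 = $122,330.17
Referral share: 39% of $122,330.17 = $47,708.77; lead counsel retains $122,330.17 − $47,708.77 = $74,621.40.

$47,708.77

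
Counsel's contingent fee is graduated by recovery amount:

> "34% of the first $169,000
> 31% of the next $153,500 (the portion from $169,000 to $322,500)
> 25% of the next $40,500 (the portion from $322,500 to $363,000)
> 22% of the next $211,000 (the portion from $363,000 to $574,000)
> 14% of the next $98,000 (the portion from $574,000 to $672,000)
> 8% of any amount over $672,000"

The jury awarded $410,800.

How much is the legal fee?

First $169,000 at 34% = $57,460.00
Next $153,500 at 31% = $47,585.00
Next $40,500 at 25% = $10,125.00
Remaining $47,800 at 22% = $10,516.00
Fee: $57,460.00 + $47,585.00 + $10,125.00 + $10,516.00 = $125,686.00

$125,686.00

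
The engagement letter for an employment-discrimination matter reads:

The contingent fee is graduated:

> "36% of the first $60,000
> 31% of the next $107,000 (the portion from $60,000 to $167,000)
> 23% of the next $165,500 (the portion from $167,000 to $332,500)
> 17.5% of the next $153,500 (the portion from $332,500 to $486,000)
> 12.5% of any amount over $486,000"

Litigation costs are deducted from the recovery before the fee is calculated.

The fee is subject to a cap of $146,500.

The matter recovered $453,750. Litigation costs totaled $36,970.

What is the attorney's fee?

$107,584.00

Fee base (net of costs): $453,750 − $36,970 = $416,780
First $60,000 at 36% = $21,600.00
Next $107,000 at 31% = $33,170.00
Next $165,500 at 23% = $38,065.00
Remaining $84,280 at 17.5% = $14,749.00
Fee: $21,600.00 + $33,170.00 + $38,065.00 + $14,749.00 = $107,584.00
$107,584.00 is under the $146,500 cap.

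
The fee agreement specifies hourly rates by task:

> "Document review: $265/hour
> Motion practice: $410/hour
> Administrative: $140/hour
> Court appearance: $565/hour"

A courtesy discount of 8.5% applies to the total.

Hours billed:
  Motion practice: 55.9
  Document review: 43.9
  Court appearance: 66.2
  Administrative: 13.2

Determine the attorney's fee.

$67,530.20

Document review: 43.9 × $265 = $11,633.50
Motion practice: 55.9 × $410 = $22,919.00
Administrative: 13.2 × $140 = $1,848.00
Court appearance: 66.2 × $565 = $37,403.00
Subtotal: $73,803.50
Less 8.5% discount: −$6,273.30
Total: $73,803.50 − $6,273.30 = $67,530.20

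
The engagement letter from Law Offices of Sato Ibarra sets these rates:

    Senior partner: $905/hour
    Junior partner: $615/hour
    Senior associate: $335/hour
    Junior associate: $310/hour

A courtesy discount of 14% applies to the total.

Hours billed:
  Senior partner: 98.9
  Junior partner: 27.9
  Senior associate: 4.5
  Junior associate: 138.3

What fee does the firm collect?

Senior partner: 98.9 × $905 = $89,504.50
Junior partner: 27.9 × $615 = $17,158.50
Senior associate: 4.5 × $335 = $1,507.50
Junior associate: 138.3 × $310 = $42,873.00
Subtotal: $151,043.50
Less 14% discount: −$21,146.09
Total: $151,043.50 − $21,146.09 = $129,897.41

$129,897.41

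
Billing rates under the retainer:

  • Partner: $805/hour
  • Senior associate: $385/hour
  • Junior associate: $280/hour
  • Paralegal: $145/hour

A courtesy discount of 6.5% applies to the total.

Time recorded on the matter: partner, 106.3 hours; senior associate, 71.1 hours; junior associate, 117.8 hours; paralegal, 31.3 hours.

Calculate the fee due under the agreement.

Partner: 106.3 × $805 = $85,571.50
Senior associate: 71.1 × $385 = $27,373.50
Junior associate: 117.8 × $280 = $32,984.00
Paralegal: 31.3 × $145 = $4,538.50
Subtotal: $150,467.50
Less 6.5% discount: −$9,780.39
Total: $150,467.50 − $9,780.39 = $140,687.11

$140,687.11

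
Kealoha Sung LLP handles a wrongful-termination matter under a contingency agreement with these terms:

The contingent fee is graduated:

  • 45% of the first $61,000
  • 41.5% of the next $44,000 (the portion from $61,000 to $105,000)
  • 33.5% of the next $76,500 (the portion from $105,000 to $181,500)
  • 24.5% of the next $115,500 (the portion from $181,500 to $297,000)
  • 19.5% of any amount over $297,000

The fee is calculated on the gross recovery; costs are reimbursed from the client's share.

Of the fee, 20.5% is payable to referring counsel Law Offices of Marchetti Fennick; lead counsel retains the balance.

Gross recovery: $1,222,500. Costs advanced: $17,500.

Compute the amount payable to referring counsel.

$57,422.04

Fee base is the gross recovery, $1,222,500; costs are reimbursed separately.
First $61,000 at 45% = $27,450.00
Next $44,000 at 41.5% = $18,260.00
Next $76,500 at 33.5% = $25,627.50
Next $115,500 at 24.5% = $28,297.50
Remaining $925,500 at 19.5% = $180,472.50
Fee: $27,450.00 + $18,260.00 + $25,627.50 + $28,297.50 + $180,472.50 = $280,107.50
Referral share: 20.5% of $280,107.50 = $57,422.04; lead counsel retains $280,107.50 − $57,422.04 = $222,685.46.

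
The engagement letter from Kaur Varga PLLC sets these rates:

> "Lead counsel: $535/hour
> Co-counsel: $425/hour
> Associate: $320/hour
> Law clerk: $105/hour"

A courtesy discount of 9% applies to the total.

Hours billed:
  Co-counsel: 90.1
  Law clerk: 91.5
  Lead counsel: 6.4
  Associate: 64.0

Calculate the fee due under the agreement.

$65,341.64

Lead counsel: 6.4 × $535 = $3,424.00
Co-counsel: 90.1 × $425 = $38,292.50
Associate: 64.0 × $320 = $20,480.00
Law clerk: 91.5 × $105 = $9,607.50
Subtotal: $71,804.00
Less 9% discount: −$6,462.36
Total: $71,804.00 − $6,462.36 = $65,341.64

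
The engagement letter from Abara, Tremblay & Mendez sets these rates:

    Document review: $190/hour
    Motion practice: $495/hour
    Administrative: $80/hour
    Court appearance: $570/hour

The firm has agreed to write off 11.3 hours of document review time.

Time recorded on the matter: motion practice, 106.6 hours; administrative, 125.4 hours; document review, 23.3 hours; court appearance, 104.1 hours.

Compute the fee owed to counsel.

$124,416.00

Document review: 23.3 × $190 = $4,427.00
Motion practice: 106.6 × $495 = $52,767.00
Administrative: 125.4 × $80 = $10,032.00
Court appearance: 104.1 × $570 = $59,337.00
Subtotal: $126,563.00
Write-off: 11.3 × $190 = $2,147.00
Total: $126,563.00 − $2,147.00 = $124,416.00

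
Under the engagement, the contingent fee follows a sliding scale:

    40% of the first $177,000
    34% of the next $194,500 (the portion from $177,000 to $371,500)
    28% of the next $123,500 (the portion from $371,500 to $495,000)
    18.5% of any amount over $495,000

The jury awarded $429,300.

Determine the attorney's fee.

First $177,000 at 40% = $70,800.00
Next $194,500 at 34% = $66,130.00
Remaining $57,800 at 28% = $16,184.00
Fee: $70,800.00 + $66,130.00 + $16,184.00 = $153,114.00

$153,114.00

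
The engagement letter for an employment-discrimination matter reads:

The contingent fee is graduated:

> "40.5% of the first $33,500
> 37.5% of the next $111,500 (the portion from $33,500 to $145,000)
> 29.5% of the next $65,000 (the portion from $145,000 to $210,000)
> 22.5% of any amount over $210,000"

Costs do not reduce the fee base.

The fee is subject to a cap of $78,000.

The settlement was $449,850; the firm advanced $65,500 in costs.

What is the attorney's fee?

Fee base is the gross recovery, $449,850; costs are reimbursed separately.
First $33,500 at 40.5% = $13,567.50
Next $111,500 at 37.5% = $41,812.50
Next $65,000 at 29.5% = $19,175.00
Remaining $239,850 at 22.5% = $53,966.25
Fee: $13,567.50 + $41,812.50 + $19,175.00 + $53,966.25 = $128,521.25
$128,521.25 exceeds the $78,000 cap, so the fee is capped at $78,000.00.

$78,000.00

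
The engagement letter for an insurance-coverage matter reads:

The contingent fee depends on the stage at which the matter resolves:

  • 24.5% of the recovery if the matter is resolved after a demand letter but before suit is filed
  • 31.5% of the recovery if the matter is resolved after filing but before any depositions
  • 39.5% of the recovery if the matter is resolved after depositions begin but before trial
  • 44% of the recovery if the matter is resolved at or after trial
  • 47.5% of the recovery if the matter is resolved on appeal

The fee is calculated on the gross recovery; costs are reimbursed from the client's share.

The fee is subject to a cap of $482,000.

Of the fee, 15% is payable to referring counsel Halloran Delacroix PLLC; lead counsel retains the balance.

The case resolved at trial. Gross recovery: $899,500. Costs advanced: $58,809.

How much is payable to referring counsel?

$59,367.00

Fee base is the gross recovery, $899,500; costs are reimbursed separately.
The matter resolved at trial, so the 44% rate applies.
$899,500 × 44% = $395,780.00
$395,780.00 is under the $482,000 cap.
Referral share: 15% of $395,780.00 = $59,367.00; lead counsel retains $395,780.00 − $59,367.00 = $336,413.00.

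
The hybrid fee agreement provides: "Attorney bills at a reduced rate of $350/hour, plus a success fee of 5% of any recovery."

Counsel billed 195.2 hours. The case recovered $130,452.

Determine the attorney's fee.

Hourly: 195.2 × $350 = $68,320.00
Success fee: 5% of $130,452 = $6,522.60
Total: $68,320.00 + $6,522.60 = $74,842.60

$74,842.60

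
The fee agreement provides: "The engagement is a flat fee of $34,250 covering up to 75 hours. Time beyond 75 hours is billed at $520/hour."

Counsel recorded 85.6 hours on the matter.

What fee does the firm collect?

Flat fee: $34,250.00
Excess hours: 85.6 − 75 = 10.6
Overrun: 10.6 × $520 = $5,512.00
Total: $34,250.00 + $5,512.00 = $39,762.00

$39,762.00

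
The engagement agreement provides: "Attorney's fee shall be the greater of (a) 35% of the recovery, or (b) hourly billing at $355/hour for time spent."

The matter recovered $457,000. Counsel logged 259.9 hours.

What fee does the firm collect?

(a) 35% of $457,000 = $159,950.00
(b) 259.9 × $355 = $92,264.50
The greater is (a): $159,950.00.

$159,950.00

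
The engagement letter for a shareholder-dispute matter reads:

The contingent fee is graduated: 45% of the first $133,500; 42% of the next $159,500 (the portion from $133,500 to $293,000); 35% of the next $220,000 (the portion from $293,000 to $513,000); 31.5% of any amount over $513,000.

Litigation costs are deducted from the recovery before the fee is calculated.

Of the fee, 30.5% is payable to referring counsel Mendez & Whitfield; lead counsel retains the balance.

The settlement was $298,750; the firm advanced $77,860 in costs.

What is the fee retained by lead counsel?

$67,261.27

Fee base (net of costs): $298,750 − $77,860 = $220,890
First $133,500 at 45% = $60,075.00
Remaining $87,390 at 42% = $36,703.80
Fee: $60,075.00 + $36,703.80 = $96,778.80
Referral share: 30.5% of $96,778.80 = $29,517.53; lead counsel retains $96,778.80 − $29,517.53 = $67,261.27.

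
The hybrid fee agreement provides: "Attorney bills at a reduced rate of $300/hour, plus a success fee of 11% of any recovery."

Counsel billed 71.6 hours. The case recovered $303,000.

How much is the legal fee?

Hourly: 71.6 × $300 = $21,480.00
Success fee: 11% of $303,000 = $33,330.00
Total: $21,480.00 + $33,330.00 = $54,810.00

$54,810.00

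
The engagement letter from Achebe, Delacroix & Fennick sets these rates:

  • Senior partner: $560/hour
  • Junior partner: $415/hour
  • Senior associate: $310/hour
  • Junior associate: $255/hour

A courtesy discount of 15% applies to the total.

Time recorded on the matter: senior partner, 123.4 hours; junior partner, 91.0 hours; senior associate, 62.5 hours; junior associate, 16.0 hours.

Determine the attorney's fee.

Senior partner: 123.4 × $560 = $69,104.00
Junior partner: 91.0 × $415 = $37,765.00
Senior associate: 62.5 × $310 = $19,375.00
Junior associate: 16.0 × $255 = $4,080.00
Subtotal: $130,324.00
Less 15% discount: −$19,548.60
Total: $130,324.00 − $19,548.60 = $110,775.40

$110,775.40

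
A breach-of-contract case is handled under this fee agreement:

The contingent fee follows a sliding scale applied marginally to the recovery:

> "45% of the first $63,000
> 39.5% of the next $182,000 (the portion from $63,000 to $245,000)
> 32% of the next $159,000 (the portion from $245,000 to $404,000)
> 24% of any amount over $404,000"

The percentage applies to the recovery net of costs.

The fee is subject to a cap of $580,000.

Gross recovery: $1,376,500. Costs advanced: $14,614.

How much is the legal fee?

Fee base (net of costs): $1,376,500 − $14,614 = $1,361,886
First $63,000 at 45% = $28,350.00
Next $182,000 at 39.5% = $71,890.00
Next $159,000 at 32% = $50,880.00
Remaining $957,886 at 24% = $229,892.64
Fee: $28,350.00 + $71,890.00 + $50,880.00 + $229,892.64 = $381,012.64
$381,012.64 is under the $580,000 cap.

$381,012.64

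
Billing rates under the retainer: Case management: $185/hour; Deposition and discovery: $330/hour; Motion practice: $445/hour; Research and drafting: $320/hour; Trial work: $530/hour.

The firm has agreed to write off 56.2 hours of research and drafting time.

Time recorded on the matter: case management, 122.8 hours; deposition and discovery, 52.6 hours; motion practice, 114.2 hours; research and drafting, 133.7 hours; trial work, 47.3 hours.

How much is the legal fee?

Case management: 122.8 × $185 = $22,718.00
Deposition and discovery: 52.6 × $330 = $17,358.00
Motion practice: 114.2 × $445 = $50,819.00
Research and drafting: 133.7 × $320 = $42,784.00
Trial work: 47.3 × $530 = $25,069.00
Subtotal: $158,748.00
Write-off: 56.2 × $320 = $17,984.00
Total: $158,748.00 − $17,984.00 = $140,764.00

$140,764.00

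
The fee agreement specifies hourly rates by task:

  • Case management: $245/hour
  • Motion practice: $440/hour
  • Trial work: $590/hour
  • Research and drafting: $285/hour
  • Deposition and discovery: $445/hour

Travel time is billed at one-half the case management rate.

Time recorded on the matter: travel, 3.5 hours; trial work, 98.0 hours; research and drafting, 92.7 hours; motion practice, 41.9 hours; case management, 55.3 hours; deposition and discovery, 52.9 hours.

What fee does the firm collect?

$140,193.25

Case management: 55.3 × $245 = $13,548.50
Motion practice: 41.9 × $440 = $18,436.00
Trial work: 98.0 × $590 = $57,820.00
Research and drafting: 92.7 × $285 = $26,419.50
Deposition and discovery: 52.9 × $445 = $23,540.50
Subtotal: $13,548.50 + $18,436.00 + $57,820.00 + $26,419.50 + $23,540.50 = $139,764.50
Travel: 3.5 × ($245 ÷ 2) = 3.5 × $122.50 = $428.75
Total: $139,764.50 + $428.75 = $140,193.25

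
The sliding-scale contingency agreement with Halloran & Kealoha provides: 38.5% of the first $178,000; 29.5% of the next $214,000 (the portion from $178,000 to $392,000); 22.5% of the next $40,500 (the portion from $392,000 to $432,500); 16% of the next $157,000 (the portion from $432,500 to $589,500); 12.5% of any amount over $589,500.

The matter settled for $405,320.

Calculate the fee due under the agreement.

First $178,000 at 38.5% = $68,530.00
Next $214,000 at 29.5% = $63,130.00
Remaining $13,320 at 22.5% = $2,997.00
Fee: $68,530.00 + $63,130.00 + $2,997.00 = $134,657.00

$134,657.00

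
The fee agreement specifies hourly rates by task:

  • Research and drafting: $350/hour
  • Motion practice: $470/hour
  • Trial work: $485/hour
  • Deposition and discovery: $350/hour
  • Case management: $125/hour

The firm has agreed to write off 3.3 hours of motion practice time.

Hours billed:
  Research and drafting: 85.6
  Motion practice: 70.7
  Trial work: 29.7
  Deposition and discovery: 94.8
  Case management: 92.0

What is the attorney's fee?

$120,722.50

Research and drafting: 85.6 × $350 = $29,960.00
Motion practice: 70.7 × $470 = $33,229.00
Trial work: 29.7 × $485 = $14,404.50
Deposition and discovery: 94.8 × $350 = $33,180.00
Case management: 92.0 × $125 = $11,500.00
Subtotal: $122,273.50
Write-off: 3.3 × $470 = $1,551.00
Total: $122,273.50 − $1,551.00 = $120,722.50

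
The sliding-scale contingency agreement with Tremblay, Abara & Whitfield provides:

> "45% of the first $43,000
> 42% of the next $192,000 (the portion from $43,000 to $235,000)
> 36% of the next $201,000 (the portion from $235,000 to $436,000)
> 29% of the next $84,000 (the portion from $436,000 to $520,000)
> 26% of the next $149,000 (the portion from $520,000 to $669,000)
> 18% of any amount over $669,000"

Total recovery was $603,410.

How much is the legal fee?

$218,396.60

First $43,000 at 45% = $19,350.00
Next $192,000 at 42% = $80,640.00
Next $201,000 at 36% = $72,360.00
Next $84,000 at 29% = $24,360.00
Remaining $83,410 at 26% = $21,686.60
Fee: $19,350.00 + $80,640.00 + $72,360.00 + $24,360.00 + $21,686.60 = $218,396.60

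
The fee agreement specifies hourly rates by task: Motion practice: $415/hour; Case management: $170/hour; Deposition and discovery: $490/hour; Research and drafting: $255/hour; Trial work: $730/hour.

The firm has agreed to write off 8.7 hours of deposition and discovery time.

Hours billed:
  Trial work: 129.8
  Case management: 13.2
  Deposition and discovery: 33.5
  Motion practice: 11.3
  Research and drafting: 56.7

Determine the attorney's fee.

Motion practice: 11.3 × $415 = $4,689.50
Case management: 13.2 × $170 = $2,244.00
Deposition and discovery: 33.5 × $490 = $16,415.00
Research and drafting: 56.7 × $255 = $14,458.50
Trial work: 129.8 × $730 = $94,754.00
Subtotal: $132,561.00
Write-off: 8.7 × $490 = $4,263.00
Total: $132,561.00 − $4,263.00 = $128,298.00

$128,298.00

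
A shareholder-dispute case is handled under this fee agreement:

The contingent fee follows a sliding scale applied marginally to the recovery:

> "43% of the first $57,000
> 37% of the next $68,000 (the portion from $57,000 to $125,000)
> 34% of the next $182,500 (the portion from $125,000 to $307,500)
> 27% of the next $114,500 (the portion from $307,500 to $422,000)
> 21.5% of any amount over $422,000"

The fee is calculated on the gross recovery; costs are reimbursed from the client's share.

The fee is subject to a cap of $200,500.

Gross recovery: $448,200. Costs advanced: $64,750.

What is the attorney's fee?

Fee base is the gross recovery, $448,200; costs are reimbursed separately.
First $57,000 at 43% = $24,510.00
Next $68,000 at 37% = $25,160.00
Next $182,500 at 34% = $62,050.00
Next $114,500 at 27% = $30,915.00
Remaining $26,200 at 21.5% = $5,633.00
Fee: $24,510.00 + $25,160.00 + $62,050.00 + $30,915.00 + $5,633.00 = $148,268.00
$148,268.00 is under the $200,500 cap.

$148,268.00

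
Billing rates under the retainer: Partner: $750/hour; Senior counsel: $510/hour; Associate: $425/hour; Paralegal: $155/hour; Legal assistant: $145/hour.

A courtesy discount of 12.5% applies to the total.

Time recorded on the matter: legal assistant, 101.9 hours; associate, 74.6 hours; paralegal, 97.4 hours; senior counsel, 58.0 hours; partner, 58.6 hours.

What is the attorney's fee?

Partner: 58.6 × $750 = $43,950.00
Senior counsel: 58.0 × $510 = $29,580.00
Associate: 74.6 × $425 = $31,705.00
Paralegal: 97.4 × $155 = $15,097.00
Legal assistant: 101.9 × $145 = $14,775.50
Subtotal: $135,107.50
Less 12.5% discount: −$16,888.44
Total: $135,107.50 − $16,888.44 = $118,219.06

$118,219.06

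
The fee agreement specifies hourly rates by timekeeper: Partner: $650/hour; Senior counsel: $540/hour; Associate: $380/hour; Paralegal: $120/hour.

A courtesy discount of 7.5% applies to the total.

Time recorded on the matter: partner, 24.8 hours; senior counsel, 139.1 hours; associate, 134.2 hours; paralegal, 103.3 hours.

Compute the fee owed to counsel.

$143,029.05

Partner: 24.8 × $650 = $16,120.00
Senior counsel: 139.1 × $540 = $75,114.00
Associate: 134.2 × $380 = $50,996.00
Paralegal: 103.3 × $120 = $12,396.00
Subtotal: $154,626.00
Less 7.5% discount: −$11,596.95
Total: $154,626.00 − $11,596.95 = $143,029.05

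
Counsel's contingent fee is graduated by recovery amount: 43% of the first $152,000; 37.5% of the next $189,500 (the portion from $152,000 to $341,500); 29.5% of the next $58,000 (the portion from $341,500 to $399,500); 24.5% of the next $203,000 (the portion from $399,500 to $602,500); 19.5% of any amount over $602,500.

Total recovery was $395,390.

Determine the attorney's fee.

$152,320.05

First $152,000 at 43% = $65,360.00
Next $189,500 at 37.5% = $71,062.50
Remaining $53,890 at 29.5% = $15,897.55
Fee: $65,360.00 + $71,062.50 + $15,897.55 = $152,320.05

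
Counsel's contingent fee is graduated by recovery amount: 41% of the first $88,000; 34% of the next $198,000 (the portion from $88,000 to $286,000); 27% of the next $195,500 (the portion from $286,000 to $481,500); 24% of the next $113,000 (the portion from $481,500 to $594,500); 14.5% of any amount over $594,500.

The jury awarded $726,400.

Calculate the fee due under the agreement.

$202,430.50

First $88,000 at 41% = $36,080.00
Next $198,000 at 34% = $67,320.00
Next $195,500 at 27% = $52,785.00
Next $113,000 at 24% = $27,120.00
Remaining $131,900 at 14.5% = $19,125.50
Fee: $36,080.00 + $67,320.00 + $52,785.00 + $27,120.00 + $19,125.50 = $202,430.50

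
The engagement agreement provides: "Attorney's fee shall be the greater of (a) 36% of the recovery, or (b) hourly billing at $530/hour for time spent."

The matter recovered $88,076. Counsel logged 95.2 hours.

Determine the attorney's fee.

$50,456.00

(a) 36% of $88,076 = $31,707.36
(b) 95.2 × $530 = $50,456.00
The greater is (b): $50,456.00.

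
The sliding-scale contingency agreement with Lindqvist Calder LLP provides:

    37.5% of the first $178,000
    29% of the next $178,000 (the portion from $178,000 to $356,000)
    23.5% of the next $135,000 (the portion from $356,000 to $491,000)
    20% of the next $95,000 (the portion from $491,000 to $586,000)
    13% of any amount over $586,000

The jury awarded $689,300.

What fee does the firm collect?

$182,524.00

First $178,000 at 37.5% = $66,750.00
Next $178,000 at 29% = $51,620.00
Next $135,000 at 23.5% = $31,725.00
Next $95,000 at 20% = $19,000.00
Remaining $103,300 at 13% = $13,429.00
Fee: $66,750.00 + $51,620.00 + $31,725.00 + $19,000.00 + $13,429.00 = $182,524.00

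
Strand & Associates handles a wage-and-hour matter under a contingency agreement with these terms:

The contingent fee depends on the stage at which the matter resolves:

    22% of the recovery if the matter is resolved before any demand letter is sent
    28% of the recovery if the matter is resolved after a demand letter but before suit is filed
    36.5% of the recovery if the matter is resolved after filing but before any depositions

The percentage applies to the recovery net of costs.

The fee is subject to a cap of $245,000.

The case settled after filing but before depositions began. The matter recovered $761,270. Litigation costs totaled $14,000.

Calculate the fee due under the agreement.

Fee base (net of costs): $761,270 − $14,000 = $747,270
The matter settled after filing but before depositions began, so the 36.5% rate applies.
$747,270 × 36.5% = $272,753.55
$272,753.55 exceeds the $245,000 cap, so the fee is capped at $245,000.00.

$245,000.00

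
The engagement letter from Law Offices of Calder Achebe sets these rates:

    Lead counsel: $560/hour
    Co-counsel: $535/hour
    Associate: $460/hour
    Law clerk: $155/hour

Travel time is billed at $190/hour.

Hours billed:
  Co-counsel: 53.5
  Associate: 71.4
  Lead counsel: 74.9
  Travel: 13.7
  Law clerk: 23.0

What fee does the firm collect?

Lead counsel: 74.9 × $560 = $41,944.00
Co-counsel: 53.5 × $535 = $28,622.50
Associate: 71.4 × $460 = $32,844.00
Law clerk: 23.0 × $155 = $3,565.00
Subtotal: $41,944.00 + $28,622.50 + $32,844.00 + $3,565.00 = $106,975.50
Travel: 13.7 × $190 = $2,603.00
Total: $106,975.50 + $2,603.00 = $109,578.50

$109,578.50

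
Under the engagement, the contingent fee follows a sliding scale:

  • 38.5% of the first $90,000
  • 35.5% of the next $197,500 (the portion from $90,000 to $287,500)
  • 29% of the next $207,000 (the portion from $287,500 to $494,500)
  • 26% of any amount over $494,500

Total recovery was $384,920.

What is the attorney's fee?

First $90,000 at 38.5% = $34,650.00
Next $197,500 at 35.5% = $70,112.50
Remaining $97,420 at 29% = $28,251.80
Fee: $34,650.00 + $70,112.50 + $28,251.80 = $133,014.30

$133,014.30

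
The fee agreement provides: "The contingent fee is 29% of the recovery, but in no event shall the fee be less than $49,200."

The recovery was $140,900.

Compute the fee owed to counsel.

$49,200.00

29% of $140,900 = $40,861.00
That is below the $49,200 minimum, so the minimum applies.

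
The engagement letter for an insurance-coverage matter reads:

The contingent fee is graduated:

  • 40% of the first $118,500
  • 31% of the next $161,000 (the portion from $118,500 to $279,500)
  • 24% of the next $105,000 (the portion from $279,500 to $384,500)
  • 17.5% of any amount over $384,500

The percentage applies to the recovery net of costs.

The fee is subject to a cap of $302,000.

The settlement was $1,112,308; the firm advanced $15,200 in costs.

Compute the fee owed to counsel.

$247,216.40

Fee base (net of costs): $1,112,308 − $15,200 = $1,097,108
First $118,500 at 40% = $47,400.00
Next $161,000 at 31% = $49,910.00
Next $105,000 at 24% = $25,200.00
Remaining $712,608 at 17.5% = $124,706.40
Fee: $47,400.00 + $49,910.00 + $25,200.00 + $124,706.40 = $247,216.40
$247,216.40 is under the $302,000 cap.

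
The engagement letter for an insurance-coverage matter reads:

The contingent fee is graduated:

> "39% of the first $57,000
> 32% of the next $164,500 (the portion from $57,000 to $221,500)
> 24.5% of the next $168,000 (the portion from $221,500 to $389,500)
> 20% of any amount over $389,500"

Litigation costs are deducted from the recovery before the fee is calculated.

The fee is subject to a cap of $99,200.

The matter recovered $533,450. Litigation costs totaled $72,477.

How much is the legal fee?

Fee base (net of costs): $533,450 − $72,477 = $460,973
First $57,000 at 39% = $22,230.00
Next $164,500 at 32% = $52,640.00
Next $168,000 at 24.5% = $41,160.00
Remaining $71,473 at 20% = $14,294.60
Fee: $22,230.00 + $52,640.00 + $41,160.00 + $14,294.60 = $130,324.60
$130,324.60 exceeds the $99,200 cap, so the fee is capped at $99,200.00.

$99,200.00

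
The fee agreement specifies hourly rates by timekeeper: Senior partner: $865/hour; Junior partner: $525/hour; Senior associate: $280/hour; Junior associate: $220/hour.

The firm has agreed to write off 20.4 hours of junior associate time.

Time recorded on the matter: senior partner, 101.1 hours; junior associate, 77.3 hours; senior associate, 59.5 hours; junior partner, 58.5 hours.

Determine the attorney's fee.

Senior partner: 101.1 × $865 = $87,451.50
Junior partner: 58.5 × $525 = $30,712.50
Senior associate: 59.5 × $280 = $16,660.00
Junior associate: 77.3 × $220 = $17,006.00
Subtotal: $151,830.00
Write-off: 20.4 × $220 = $4,488.00
Total: $151,830.00 − $4,488.00 = $147,342.00

$147,342.00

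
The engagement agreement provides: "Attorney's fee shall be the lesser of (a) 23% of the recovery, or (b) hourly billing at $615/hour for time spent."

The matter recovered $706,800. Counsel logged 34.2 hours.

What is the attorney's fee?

$21,033.00

(a) 23% of $706,800 = $162,564.00
(b) 34.2 × $615 = $21,033.00
The lesser is (b): $21,033.00.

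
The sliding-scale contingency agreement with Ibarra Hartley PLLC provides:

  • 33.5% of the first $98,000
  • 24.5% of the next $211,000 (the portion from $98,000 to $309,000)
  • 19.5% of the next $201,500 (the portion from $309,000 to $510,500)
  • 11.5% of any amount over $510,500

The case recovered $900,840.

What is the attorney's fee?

$168,706.60

First $98,000 at 33.5% = $32,830.00
Next $211,000 at 24.5% = $51,695.00
Next $201,500 at 19.5% = $39,292.50
Remaining $390,340 at 11.5% = $44,889.10
Fee: $32,830.00 + $51,695.00 + $39,292.50 + $44,889.10 = $168,706.60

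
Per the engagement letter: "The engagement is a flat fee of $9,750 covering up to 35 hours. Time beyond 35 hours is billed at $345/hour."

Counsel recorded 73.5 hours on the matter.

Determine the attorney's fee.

$23,032.50

Flat fee: $9,750.00
Excess hours: 73.5 − 35 = 38.5
Overrun: 38.5 × $345 = $13,282.50
Total: $9,750.00 + $13,282.50 = $23,032.50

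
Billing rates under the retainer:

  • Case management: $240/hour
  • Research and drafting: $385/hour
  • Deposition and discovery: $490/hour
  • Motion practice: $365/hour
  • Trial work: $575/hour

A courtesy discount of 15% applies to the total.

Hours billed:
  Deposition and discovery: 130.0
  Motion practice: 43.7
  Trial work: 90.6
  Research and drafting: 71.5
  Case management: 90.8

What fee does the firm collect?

Case management: 90.8 × $240 = $21,792.00
Research and drafting: 71.5 × $385 = $27,527.50
Deposition and discovery: 130.0 × $490 = $63,700.00
Motion practice: 43.7 × $365 = $15,950.50
Trial work: 90.6 × $575 = $52,095.00
Subtotal: $181,065.00
Less 15% discount: −$27,159.75
Total: $181,065.00 − $27,159.75 = $153,905.25

$153,905.25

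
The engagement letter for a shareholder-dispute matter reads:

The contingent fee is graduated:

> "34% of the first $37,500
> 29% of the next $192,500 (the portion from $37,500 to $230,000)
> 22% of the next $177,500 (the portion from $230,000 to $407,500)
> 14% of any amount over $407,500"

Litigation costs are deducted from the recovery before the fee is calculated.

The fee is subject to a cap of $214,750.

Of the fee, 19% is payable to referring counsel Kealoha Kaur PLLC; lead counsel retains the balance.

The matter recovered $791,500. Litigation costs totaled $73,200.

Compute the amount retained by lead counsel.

$122,420.97

Fee base (net of costs): $791,500 − $73,200 = $718,300
First $37,500 at 34% = $12,750.00
Next $192,500 at 29% = $55,825.00
Next $177,500 at 22% = $39,050.00
Remaining $310,800 at 14% = $43,512.00
Fee: $12,750.00 + $55,825.00 + $39,050.00 + $43,512.00 = $151,137.00
$151,137.00 is under the $214,750 cap.
Referral share: 19% of $151,137.00 = $28,716.03; lead counsel retains $151,137.00 − $28,716.03 = $122,420.97.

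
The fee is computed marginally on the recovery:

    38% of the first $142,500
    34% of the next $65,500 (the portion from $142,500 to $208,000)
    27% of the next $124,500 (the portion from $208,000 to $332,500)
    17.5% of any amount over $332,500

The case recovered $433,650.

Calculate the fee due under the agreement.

First $142,500 at 38% = $54,150.00
Next $65,500 at 34% = $22,270.00
Next $124,500 at 27% = $33,615.00
Remaining $101,150 at 17.5% = $17,701.25
Fee: $54,150.00 + $22,270.00 + $33,615.00 + $17,701.25 = $127,736.25

$127,736.25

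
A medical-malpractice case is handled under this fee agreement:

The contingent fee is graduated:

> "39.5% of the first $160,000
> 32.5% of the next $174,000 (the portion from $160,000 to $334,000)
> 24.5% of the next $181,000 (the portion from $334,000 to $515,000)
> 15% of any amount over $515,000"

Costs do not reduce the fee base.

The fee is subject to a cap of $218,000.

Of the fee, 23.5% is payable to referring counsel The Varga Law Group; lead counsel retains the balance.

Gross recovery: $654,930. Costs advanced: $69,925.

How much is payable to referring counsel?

Fee base is the gross recovery, $654,930; costs are reimbursed separately.
First $160,000 at 39.5% = $63,200.00
Next $174,000 at 32.5% = $56,550.00
Next $181,000 at 24.5% = $44,345.00
Remaining $139,930 at 15% = $20,989.50
Fee: $63,200.00 + $56,550.00 + $44,345.00 + $20,989.50 = $185,084.50
$185,084.50 is under the $218,000 cap.
Referral share: 23.5% of $185,084.50 = $43,494.86; lead counsel retains $185,084.50 − $43,494.86 = $141,589.64.

$43,494.86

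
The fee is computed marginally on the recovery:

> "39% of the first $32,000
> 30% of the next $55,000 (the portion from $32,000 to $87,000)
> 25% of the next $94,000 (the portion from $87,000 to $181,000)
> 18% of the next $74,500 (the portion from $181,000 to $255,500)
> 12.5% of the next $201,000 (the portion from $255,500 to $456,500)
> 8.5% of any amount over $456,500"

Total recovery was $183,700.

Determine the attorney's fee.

First $32,000 at 39% = $12,480.00
Next $55,000 at 30% = $16,500.00
Next $94,000 at 25% = $23,500.00
Remaining $2,700 at 18% = $486.00
Fee: $12,480.00 + $16,500.00 + $23,500.00 + $486.00 = $52,966.00

$52,966.00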